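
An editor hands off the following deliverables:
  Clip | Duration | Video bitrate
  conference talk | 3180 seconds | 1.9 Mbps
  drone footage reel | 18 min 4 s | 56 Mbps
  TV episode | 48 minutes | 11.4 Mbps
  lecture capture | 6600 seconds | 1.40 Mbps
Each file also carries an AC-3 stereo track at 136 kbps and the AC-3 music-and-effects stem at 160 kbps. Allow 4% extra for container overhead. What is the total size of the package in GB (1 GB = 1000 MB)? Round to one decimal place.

14.7 GB

Audio total: 136 + 160 = 296 kbps = 0.296 Mbps.
conference talk: 2.196 Mbps × 3180 s × 1.04 = 7262.6 Mb
drone footage reel: 56.296 Mbps × 1084 s × 1.04 = 63465.9 Mb
TV episode: 11.696 Mbps × 2880 s × 1.04 = 35031.9 Mb
lecture capture: 1.696 Mbps × 6600 s × 1.04 = 11641.3 Mb
Total: 117401.7 Mb = 14675.2 MB.
= 14.68 GB.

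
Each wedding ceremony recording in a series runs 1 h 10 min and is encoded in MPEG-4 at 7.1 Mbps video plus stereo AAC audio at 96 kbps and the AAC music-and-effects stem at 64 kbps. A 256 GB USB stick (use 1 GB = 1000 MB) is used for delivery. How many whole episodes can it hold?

67

1 h 10 min = 70 min = 4200 s
Audio total: 96 + 64 = 160 kbps = 0.160 Mbps.
Total bitrate: 7.260 Mbps.
Per item: 7.260 Mbps × 4200 s = 30,492 Mb = 3,812 MB.
Capacity: 256 GB = 2,048,000 Mb; 67.17 items → 67 complete.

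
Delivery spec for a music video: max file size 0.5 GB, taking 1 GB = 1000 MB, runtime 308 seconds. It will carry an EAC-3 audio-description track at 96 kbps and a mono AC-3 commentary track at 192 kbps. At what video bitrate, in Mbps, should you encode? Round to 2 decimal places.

Budget: 0.5 GB = 4000.0 Mb.
Total bitrate budget: 4000.0 Mb / 308 s = 12.987 Mbps.
Audio total: 96 + 192 = 288 kbps = 0.288 Mbps.
Video: 12.987 − 0.288 = 12.699 Mbps.

12.70 Mbps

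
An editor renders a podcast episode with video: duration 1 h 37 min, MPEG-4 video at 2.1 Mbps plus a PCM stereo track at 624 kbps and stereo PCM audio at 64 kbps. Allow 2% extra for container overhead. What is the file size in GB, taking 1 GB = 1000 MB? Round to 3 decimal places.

1 h 37 min = 97 min = 5820 s
Audio total: 624 + 64 = 688 kbps = 0.688 Mbps.
Total bitrate: 2.1 + 0.688 = 2.788 Mbps.
Stream data: 2.788 Mbps × 5820 s = 16226.2 Mb.
With 2% container overhead: ×1.02.
16,551 Mb ÷ 8 = 2,069 MB → 2.069 GB.

2.069 GB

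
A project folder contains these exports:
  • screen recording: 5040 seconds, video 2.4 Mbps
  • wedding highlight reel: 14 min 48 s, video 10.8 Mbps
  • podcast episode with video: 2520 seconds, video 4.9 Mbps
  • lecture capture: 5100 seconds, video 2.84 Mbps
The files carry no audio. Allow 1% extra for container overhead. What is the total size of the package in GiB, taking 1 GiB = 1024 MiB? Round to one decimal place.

screen recording: 2.400 Mbps × 5040 s × 1.01 = 12217.0 Mb
wedding highlight reel: 10.800 Mbps × 888 s × 1.01 = 9686.3 Mb
podcast episode with video: 4.900 Mbps × 2520 s × 1.01 = 12471.5 Mb
lecture capture: 2.840 Mbps × 5100 s × 1.01 = 14628.8 Mb
Total: 49003.6 Mb = 6125.4 MB.
= 5.705 GiB.

5.7 GiB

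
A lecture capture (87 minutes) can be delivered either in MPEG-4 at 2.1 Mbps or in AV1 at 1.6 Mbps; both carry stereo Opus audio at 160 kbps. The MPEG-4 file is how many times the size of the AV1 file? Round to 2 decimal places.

87 min = 5220 s
Audio: 160 kbps = 0.160 Mbps.
MPEG-4: 2.260 Mbps × 5220 s = 11797.2 Mb = 1.373 GiB.
AV1: 1.760 Mbps × 5220 s = 9187.2 Mb = 1.070 GiB.
Ratio: 1.373 / 1.070 = 1.284.

1.28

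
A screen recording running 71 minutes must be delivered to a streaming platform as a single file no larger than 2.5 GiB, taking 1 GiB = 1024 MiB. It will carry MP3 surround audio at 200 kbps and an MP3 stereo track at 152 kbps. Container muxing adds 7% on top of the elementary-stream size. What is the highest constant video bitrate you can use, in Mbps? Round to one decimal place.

4.4 Mbps

Budget: 2.5 GiB = 21474.8 Mb.
Stream payload after overhead: 21474.8 / 1.07 = 20069.9 Mb.
71 min = 4260 s
Total bitrate budget: 20069.9 Mb / 4260 s = 4.711 Mbps.
Audio total: 200 + 152 = 352 kbps = 0.352 Mbps.
Video: 4.711 − 0.352 = 4.359 Mbps.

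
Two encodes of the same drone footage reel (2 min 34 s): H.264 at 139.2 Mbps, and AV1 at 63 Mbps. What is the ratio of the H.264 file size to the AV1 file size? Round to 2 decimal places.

2.21

2 min 34 s = 154 s
H.264: 139.200 Mbps × 154 s = 21436.8 Mb = 2.680 GB.
AV1: 63.000 Mbps × 154 s = 9702.0 Mb = 1.213 GB.
Ratio: 2.680 / 1.213 = 2.210.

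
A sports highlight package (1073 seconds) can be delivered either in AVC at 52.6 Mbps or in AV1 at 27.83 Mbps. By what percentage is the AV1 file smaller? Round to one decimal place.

AVC: 52.600 Mbps × 1073 s = 56439.8 Mb = 7.055 GB.
AV1: 27.830 Mbps × 1073 s = 29861.6 Mb = 3.733 GB.
Reduction: (1 − 3.733/7.055) × 100 = 47.09%.

47.1%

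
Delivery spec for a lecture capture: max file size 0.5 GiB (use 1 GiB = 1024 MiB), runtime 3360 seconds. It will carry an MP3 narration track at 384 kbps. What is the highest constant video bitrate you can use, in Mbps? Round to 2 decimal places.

Budget: 0.5 GiB = 4295.0 Mb.
Total bitrate budget: 4295.0 Mb / 3360 s = 1.278 Mbps.
Audio: 384 kbps = 0.384 Mbps.
Video: 1.278 − 0.384 = 0.894 Mbps.

0.89 Mbps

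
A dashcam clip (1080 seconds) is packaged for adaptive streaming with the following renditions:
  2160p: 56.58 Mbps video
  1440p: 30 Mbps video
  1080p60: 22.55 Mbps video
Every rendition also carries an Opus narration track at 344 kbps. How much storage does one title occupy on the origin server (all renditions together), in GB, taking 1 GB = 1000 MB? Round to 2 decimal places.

Audio: 344 kbps = 0.344 Mbps.
Sum of rendition bitrates: (56.58+0.344) + (30+0.344) + (22.55+0.344) = 110.162 Mbps.
× 1080 s = 118,975 Mb = 14,872 MB = 14.87 GB.

14.87 GB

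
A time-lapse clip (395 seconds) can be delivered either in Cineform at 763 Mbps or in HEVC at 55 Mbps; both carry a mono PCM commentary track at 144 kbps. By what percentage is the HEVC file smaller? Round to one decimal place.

Audio: 144 kbps = 0.144 Mbps.
Cineform: 763.144 Mbps × 395 s = 301441.9 Mb = 35.092 GiB.
HEVC: 55.144 Mbps × 395 s = 21781.9 Mb = 2.536 GiB.
Reduction: (1 − 2.536/35.092) × 100 = 92.77%.

92.8%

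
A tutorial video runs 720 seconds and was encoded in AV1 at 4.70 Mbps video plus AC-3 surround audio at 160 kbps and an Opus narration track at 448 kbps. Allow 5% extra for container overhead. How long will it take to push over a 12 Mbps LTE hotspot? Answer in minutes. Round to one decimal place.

5.6 minutes

Audio total: 160 + 448 = 608 kbps = 0.608 Mbps.
Total bitrate: 5.308 Mbps.
File: 5.308 Mbps × 720 s = 3821.8 Mb.
With 5% container overhead: ×1.05. → 4012.8 Mb.
At 12 Mbps: 4012.8 / 12 = 334.4 s ≈ 5.57 minutes.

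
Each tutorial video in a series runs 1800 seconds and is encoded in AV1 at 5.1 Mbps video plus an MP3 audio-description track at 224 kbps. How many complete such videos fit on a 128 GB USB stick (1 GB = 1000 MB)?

Audio: 224 kbps = 0.224 Mbps.
Total bitrate: 5.324 Mbps.
Per item: 5.324 Mbps × 1800 s = 9,583 Mb = 1,198 MB.
Capacity: 128 GB = 1,024,000 Mb; 106.85 items → 106 complete.

106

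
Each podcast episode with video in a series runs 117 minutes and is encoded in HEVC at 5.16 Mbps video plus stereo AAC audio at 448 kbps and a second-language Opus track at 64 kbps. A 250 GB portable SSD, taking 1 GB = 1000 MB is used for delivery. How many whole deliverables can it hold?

50

117 min = 7020 s
Audio total: 448 + 64 = 512 kbps = 0.512 Mbps.
Total bitrate: 5.672 Mbps.
Per item: 5.672 Mbps × 7020 s = 39,817 Mb = 4,977 MB.
Capacity: 250 GB = 2,000,000 Mb; 50.23 items → 50 complete.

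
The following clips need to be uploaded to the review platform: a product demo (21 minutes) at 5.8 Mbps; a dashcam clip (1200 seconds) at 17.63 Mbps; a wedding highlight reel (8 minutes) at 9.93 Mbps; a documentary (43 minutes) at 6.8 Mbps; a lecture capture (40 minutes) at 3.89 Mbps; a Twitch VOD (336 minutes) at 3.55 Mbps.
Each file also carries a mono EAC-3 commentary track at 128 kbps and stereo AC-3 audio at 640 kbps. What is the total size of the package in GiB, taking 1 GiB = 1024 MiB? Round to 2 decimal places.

Audio total: 128 + 640 = 768 kbps = 0.768 Mbps.
product demo: 6.568 Mbps × 1260 s = 8275.7 Mb
dashcam clip: 18.398 Mbps × 1200 s = 22077.6 Mb
wedding highlight reel: 10.698 Mbps × 480 s = 5135.0 Mb
documentary: 7.568 Mbps × 2580 s = 19525.4 Mb
lecture capture: 4.658 Mbps × 2400 s = 11179.2 Mb
Twitch VOD: 4.318 Mbps × 20160 s = 87050.9 Mb
Total: 153243.8 Mb = 19155.5 MB.
= 17.84 GiB.

17.84 GiB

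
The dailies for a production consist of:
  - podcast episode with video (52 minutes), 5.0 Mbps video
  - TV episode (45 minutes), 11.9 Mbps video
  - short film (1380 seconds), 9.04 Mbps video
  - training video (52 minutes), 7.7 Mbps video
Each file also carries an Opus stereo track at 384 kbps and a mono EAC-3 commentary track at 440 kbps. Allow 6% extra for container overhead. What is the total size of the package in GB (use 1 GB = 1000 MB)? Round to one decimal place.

Audio total: 384 + 440 = 824 kbps = 0.824 Mbps.
podcast episode with video: 5.824 Mbps × 3120 s × 1.06 = 19261.1 Mb
TV episode: 12.724 Mbps × 2700 s × 1.06 = 36416.1 Mb
short film: 9.864 Mbps × 1380 s × 1.06 = 14429.1 Mb
training video: 8.524 Mbps × 3120 s × 1.06 = 28190.6 Mb
Total: 98296.9 Mb = 12287.1 MB.
= 12.29 GB.

12.3 GB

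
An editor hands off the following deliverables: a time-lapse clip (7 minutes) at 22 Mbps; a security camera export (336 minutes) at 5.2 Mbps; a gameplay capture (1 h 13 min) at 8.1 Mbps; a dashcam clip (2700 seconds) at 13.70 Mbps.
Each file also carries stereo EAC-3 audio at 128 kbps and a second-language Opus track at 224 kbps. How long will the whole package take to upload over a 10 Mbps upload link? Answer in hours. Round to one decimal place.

5.5 hours

Audio total: 128 + 224 = 352 kbps = 0.352 Mbps.
time-lapse clip: 22.352 Mbps × 420 s = 9387.8 Mb
security camera export: 5.552 Mbps × 20160 s = 111928.3 Mb
gameplay capture: 8.452 Mbps × 4380 s = 37019.8 Mb
dashcam clip: 14.052 Mbps × 2700 s = 37940.4 Mb
Total: 196276.3 Mb = 24534.5 MB.
At 10 Mbps: 196276.3 / 10 = 19628 s ≈ 5.45 hours.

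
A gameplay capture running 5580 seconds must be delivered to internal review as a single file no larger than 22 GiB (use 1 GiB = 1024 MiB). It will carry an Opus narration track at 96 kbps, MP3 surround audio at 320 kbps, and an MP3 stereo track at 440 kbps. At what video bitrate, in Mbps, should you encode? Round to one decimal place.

Budget: 22 GiB = 188978.6 Mb.
Total bitrate budget: 188978.6 Mb / 5580 s = 33.867 Mbps.
Audio total: 96 + 320 + 440 = 856 kbps = 0.856 Mbps.
Video: 33.867 − 0.856 = 33.011 Mbps.

33.0 Mbps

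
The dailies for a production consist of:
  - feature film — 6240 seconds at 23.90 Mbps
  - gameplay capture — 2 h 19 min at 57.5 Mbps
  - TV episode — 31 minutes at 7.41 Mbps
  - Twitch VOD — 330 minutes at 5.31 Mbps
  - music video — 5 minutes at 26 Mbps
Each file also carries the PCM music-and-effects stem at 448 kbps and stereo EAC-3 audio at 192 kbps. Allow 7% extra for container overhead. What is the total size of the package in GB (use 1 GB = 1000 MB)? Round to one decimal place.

104.2 GB

Audio total: 448 + 192 = 640 kbps = 0.640 Mbps.
feature film: 24.540 Mbps × 6240 s × 1.07 = 163848.7 Mb
gameplay capture: 58.140 Mbps × 8340 s × 1.07 = 518829.7 Mb
TV episode: 8.050 Mbps × 1860 s × 1.07 = 16021.1 Mb
Twitch VOD: 5.950 Mbps × 19800 s × 1.07 = 126056.7 Mb
music video: 26.640 Mbps × 300 s × 1.07 = 8551.4 Mb
Total: 833307.7 Mb = 104163.5 MB.
= 104.2 GB.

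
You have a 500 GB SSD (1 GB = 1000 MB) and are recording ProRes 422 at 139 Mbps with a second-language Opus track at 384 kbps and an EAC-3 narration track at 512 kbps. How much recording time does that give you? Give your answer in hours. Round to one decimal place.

7.9 hours

Audio total: 384 + 512 = 896 kbps = 0.896 Mbps.
Total bitrate: 139 + 0.896 = 139.896 Mbps.
Capacity: 500 GB = 4,000,000 Mb.
Recording time: 4,000,000 / 139.896 = 28,593 s ≈ 7.94 hours.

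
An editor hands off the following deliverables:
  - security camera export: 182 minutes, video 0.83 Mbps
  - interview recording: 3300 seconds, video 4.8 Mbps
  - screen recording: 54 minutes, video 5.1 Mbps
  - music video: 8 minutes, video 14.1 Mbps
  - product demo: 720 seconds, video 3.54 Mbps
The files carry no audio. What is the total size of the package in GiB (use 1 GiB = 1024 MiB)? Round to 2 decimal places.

5.91 GiB

security camera export: 0.830 Mbps × 10920 s = 9063.6 Mb
interview recording: 4.800 Mbps × 3300 s = 15840.0 Mb
screen recording: 5.100 Mbps × 3240 s = 16524.0 Mb
music video: 14.100 Mbps × 480 s = 6768.0 Mb
product demo: 3.540 Mbps × 720 s = 2548.8 Mb
Total: 50744.4 Mb = 6343.1 MB.
= 5.907 GiB.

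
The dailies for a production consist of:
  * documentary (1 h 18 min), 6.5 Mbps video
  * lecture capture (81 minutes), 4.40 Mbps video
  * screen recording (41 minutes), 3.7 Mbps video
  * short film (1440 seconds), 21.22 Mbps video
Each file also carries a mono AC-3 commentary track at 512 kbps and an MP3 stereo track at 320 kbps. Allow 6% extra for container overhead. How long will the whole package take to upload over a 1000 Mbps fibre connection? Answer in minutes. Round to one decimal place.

1.8 minutes

Audio total: 512 + 320 = 832 kbps = 0.832 Mbps.
documentary: 7.332 Mbps × 4680 s × 1.06 = 36372.6 Mb
lecture capture: 5.232 Mbps × 4860 s × 1.06 = 26953.2 Mb
screen recording: 4.532 Mbps × 2460 s × 1.06 = 11817.6 Mb
short film: 22.052 Mbps × 1440 s × 1.06 = 33660.2 Mb
Total: 108803.6 Mb = 13600.4 MB.
At 1000 Mbps: 108803.6 / 1000 = 109 s ≈ 1.81 minutes.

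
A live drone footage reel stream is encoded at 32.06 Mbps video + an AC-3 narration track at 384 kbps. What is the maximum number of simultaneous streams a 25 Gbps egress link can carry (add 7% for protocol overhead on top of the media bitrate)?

720

Audio: 384 kbps = 0.384 Mbps.
Per-viewer media rate: 32.444 Mbps.
On the wire with 7% overhead: 34.715 Mbps.
25 Gbps = 25,000 Mbps; 25,000 / 34.715 = 720.15 → 720 viewers.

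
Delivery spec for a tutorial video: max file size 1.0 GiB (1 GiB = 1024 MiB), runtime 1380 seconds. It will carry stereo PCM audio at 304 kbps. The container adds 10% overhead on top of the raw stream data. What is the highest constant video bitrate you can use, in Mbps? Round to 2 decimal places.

Budget: 1.0 GiB = 8589.9 Mb.
Stream payload after overhead: 8589.9 / 1.10 = 7809.0 Mb.
Total bitrate budget: 7809.0 Mb / 1380 s = 5.659 Mbps.
Audio: 304 kbps = 0.304 Mbps.
Video: 5.659 − 0.304 = 5.355 Mbps.

5.35 Mbps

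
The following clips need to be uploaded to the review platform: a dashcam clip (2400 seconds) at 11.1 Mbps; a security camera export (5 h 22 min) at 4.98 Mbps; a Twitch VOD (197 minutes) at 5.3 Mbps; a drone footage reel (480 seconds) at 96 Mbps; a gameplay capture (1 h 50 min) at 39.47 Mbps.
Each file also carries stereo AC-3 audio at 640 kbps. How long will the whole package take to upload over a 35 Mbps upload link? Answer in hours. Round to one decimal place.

4.1 hours

Audio: 640 kbps = 0.640 Mbps.
dashcam clip: 11.740 Mbps × 2400 s = 28176.0 Mb
security camera export: 5.620 Mbps × 19320 s = 108578.4 Mb
Twitch VOD: 5.940 Mbps × 11820 s = 70210.8 Mb
drone footage reel: 96.640 Mbps × 480 s = 46387.2 Mb
gameplay capture: 40.110 Mbps × 6600 s = 264726.0 Mb
Total: 518078.4 Mb = 64759.8 MB.
At 35 Mbps: 518078.4 / 35 = 14802 s ≈ 4.11 hours.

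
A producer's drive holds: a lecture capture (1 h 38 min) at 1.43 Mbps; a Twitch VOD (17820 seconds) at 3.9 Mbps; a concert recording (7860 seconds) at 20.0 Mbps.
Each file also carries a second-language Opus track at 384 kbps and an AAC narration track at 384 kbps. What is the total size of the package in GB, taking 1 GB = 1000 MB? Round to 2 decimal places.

Audio total: 384 + 384 = 768 kbps = 0.768 Mbps.
lecture capture: 2.198 Mbps × 5880 s = 12924.2 Mb
Twitch VOD: 4.668 Mbps × 17820 s = 83183.8 Mb
concert recording: 20.768 Mbps × 7860 s = 163236.5 Mb
Total: 259344.5 Mb = 32418.1 MB.
= 32.42 GB.

32.42 GB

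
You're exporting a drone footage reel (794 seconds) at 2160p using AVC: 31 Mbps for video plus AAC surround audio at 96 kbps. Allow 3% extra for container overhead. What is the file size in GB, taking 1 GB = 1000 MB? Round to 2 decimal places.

Audio: 96 kbps = 0.096 Mbps.
Total bitrate: 31 + 0.096 = 31.096 Mbps.
Stream data: 31.096 Mbps × 794 s = 24690.2 Mb.
With 3% container overhead: ×1.03.
25,431 Mb ÷ 8 = 3,179 MB → 3.179 GB.

3.18 GB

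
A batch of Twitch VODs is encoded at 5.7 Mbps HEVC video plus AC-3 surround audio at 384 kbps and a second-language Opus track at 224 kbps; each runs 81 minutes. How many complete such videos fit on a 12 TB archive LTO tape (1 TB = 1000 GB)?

81 min = 4860 s
Audio total: 384 + 224 = 608 kbps = 0.608 Mbps.
Total bitrate: 6.308 Mbps.
Per item: 6.308 Mbps × 4860 s = 30,657 Mb = 3,832 MB.
Capacity: 12 TB = 96,000,000 Mb; 3131.43 items → 3131 complete.

3131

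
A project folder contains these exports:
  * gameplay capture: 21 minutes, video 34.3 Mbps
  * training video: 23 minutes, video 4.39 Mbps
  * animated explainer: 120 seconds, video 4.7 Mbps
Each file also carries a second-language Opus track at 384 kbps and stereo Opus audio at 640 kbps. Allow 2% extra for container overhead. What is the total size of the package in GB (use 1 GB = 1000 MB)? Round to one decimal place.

6.7 GB

Audio total: 384 + 640 = 1024 kbps = 1.024 Mbps.
gameplay capture: 35.324 Mbps × 1260 s × 1.02 = 45398.4 Mb
training video: 5.414 Mbps × 1380 s × 1.02 = 7620.7 Mb
animated explainer: 5.724 Mbps × 120 s × 1.02 = 700.6 Mb
Total: 53719.8 Mb = 6715.0 MB.
= 6.715 GB.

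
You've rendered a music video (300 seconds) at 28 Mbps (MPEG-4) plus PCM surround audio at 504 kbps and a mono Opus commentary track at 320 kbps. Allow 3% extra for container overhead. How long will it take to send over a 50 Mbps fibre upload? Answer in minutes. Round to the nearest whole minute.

3 minutes

Audio total: 504 + 320 = 824 kbps = 0.824 Mbps.
Total bitrate: 28.824 Mbps.
File: 28.824 Mbps × 300 s = 8647.2 Mb.
With 3% container overhead: ×1.03. → 8906.6 Mb.
At 50 Mbps: 8906.6 / 50 = 178.1 s ≈ 2.97 minutes.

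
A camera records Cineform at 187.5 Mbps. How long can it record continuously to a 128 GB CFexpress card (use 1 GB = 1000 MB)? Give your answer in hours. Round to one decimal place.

1.5 hours

Capacity: 128 GB = 1,024,000 Mb.
Recording time: 1,024,000 / 187.500 = 5,461 s ≈ 1.52 hours.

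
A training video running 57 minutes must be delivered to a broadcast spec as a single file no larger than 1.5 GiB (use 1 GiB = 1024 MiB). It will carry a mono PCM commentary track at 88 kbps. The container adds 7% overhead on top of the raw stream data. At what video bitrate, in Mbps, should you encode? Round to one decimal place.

Budget: 1.5 GiB = 12884.9 Mb.
Stream payload after overhead: 12884.9 / 1.07 = 12042.0 Mb.
57 min = 3420 s
Total bitrate budget: 12042.0 Mb / 3420 s = 3.521 Mbps.
Audio: 88 kbps = 0.088 Mbps.
Video: 3.521 − 0.088 = 3.433 Mbps.

3.4 Mbps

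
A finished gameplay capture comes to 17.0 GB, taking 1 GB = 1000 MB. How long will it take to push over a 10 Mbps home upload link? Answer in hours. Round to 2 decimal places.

File: 17.0 GB = 136000.0 Mb.
At 10 Mbps: 136000.0 / 10 = 13600.0 s ≈ 3.78 hours.

3.78 hours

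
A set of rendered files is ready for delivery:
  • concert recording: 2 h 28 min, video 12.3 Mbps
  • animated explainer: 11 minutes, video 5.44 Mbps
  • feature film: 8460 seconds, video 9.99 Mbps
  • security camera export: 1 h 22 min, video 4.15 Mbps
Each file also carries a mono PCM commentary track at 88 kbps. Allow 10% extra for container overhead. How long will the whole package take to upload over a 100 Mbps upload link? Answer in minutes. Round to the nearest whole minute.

Audio: 88 kbps = 0.088 Mbps.
concert recording: 12.388 Mbps × 8880 s × 1.10 = 121006.0 Mb
animated explainer: 5.528 Mbps × 660 s × 1.10 = 4013.3 Mb
feature film: 10.078 Mbps × 8460 s × 1.10 = 93785.9 Mb
security camera export: 4.238 Mbps × 4920 s × 1.10 = 22936.1 Mb
Total: 241741.2 Mb = 30217.7 MB.
At 100 Mbps: 241741.2 / 100 = 2417 s ≈ 40.3 minutes.

40 minutes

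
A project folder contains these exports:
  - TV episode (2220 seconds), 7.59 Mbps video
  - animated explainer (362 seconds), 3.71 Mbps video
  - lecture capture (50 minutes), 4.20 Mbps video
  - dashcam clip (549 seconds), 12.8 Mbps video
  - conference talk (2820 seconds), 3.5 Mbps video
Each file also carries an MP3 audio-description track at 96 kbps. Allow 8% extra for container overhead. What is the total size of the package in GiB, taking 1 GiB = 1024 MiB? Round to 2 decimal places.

Audio: 96 kbps = 0.096 Mbps.
TV episode: 7.686 Mbps × 2220 s × 1.08 = 18428.0 Mb
animated explainer: 3.806 Mbps × 362 s × 1.08 = 1488.0 Mb
lecture capture: 4.296 Mbps × 3000 s × 1.08 = 13919.0 Mb
dashcam clip: 12.896 Mbps × 549 s × 1.08 = 7646.3 Mb
conference talk: 3.596 Mbps × 2820 s × 1.08 = 10952.0 Mb
Total: 52433.3 Mb = 6554.2 MB.
= 6.104 GiB.

6.10 GiB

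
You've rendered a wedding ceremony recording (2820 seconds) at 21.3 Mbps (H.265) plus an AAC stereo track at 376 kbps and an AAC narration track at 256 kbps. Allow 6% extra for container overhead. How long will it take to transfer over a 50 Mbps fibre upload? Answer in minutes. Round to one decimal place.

Audio total: 376 + 256 = 632 kbps = 0.632 Mbps.
Total bitrate: 21.932 Mbps.
File: 21.932 Mbps × 2820 s = 61848.2 Mb.
With 6% container overhead: ×1.06. → 65559.1 Mb.
At 50 Mbps: 65559.1 / 50 = 1311.2 s ≈ 21.9 minutes.

21.9 minutes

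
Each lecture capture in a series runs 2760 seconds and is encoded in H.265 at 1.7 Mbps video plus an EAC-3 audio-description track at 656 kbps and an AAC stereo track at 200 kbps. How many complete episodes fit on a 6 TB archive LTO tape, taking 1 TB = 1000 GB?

6804

Audio total: 656 + 200 = 856 kbps = 0.856 Mbps.
Total bitrate: 2.556 Mbps.
Per item: 2.556 Mbps × 2760 s = 7,055 Mb = 881.8 MB.
Capacity: 6 TB = 48,000,000 Mb; 6804.11 items → 6804 complete.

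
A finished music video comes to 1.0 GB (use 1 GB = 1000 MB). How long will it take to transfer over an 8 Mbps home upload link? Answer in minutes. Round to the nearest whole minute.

17 minutes

File: 1.0 GB = 8000.0 Mb.
At 8 Mbps: 8000.0 / 8 = 1000.0 s ≈ 16.7 minutes.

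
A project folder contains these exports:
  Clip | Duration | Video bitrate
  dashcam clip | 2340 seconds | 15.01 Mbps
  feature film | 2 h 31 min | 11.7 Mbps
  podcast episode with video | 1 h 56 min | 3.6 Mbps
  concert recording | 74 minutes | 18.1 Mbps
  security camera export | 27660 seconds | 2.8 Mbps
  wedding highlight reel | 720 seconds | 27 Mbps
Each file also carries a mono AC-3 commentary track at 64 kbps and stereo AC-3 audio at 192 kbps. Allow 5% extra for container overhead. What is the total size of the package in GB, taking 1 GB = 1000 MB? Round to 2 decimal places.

46.80 GB

Audio total: 64 + 192 = 256 kbps = 0.256 Mbps.
dashcam clip: 15.266 Mbps × 2340 s × 1.05 = 37508.6 Mb
feature film: 11.956 Mbps × 9060 s × 1.05 = 113737.4 Mb
podcast episode with video: 3.856 Mbps × 6960 s × 1.05 = 28179.6 Mb
concert recording: 18.356 Mbps × 4440 s × 1.05 = 85575.7 Mb
security camera export: 3.056 Mbps × 27660 s × 1.05 = 88755.4 Mb
wedding highlight reel: 27.256 Mbps × 720 s × 1.05 = 20605.5 Mb
Total: 374362.3 Mb = 46795.3 MB.
= 46.80 GB.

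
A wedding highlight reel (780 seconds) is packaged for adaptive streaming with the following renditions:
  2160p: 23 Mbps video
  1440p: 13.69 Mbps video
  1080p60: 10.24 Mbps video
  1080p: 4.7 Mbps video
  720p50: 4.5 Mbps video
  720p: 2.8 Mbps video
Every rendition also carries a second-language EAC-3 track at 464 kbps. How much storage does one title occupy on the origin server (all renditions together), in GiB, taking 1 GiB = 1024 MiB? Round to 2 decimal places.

5.60 GiB

Audio: 464 kbps = 0.464 Mbps.
Sum of rendition bitrates: (23+0.464) + (13.69+0.464) + (10.24+0.464) + (4.7+0.464) + (4.5+0.464) + (2.8+0.464) = 61.714 Mbps.
× 780 s = 48,137 Mb = 6,017 MB = 5.604 GiB.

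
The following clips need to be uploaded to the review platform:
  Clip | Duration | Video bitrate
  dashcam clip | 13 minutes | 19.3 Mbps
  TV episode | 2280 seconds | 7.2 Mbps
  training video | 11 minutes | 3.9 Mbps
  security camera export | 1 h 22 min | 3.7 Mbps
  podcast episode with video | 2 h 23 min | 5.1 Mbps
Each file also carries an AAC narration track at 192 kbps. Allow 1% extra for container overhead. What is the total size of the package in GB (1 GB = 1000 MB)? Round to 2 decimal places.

Audio: 192 kbps = 0.192 Mbps.
dashcam clip: 19.492 Mbps × 780 s × 1.01 = 15355.8 Mb
TV episode: 7.392 Mbps × 2280 s × 1.01 = 17022.3 Mb
training video: 4.092 Mbps × 660 s × 1.01 = 2727.7 Mb
security camera export: 3.892 Mbps × 4920 s × 1.01 = 19340.1 Mb
podcast episode with video: 5.292 Mbps × 8580 s × 1.01 = 45859.4 Mb
Total: 100305.4 Mb = 12538.2 MB.
= 12.54 GB.

12.54 GB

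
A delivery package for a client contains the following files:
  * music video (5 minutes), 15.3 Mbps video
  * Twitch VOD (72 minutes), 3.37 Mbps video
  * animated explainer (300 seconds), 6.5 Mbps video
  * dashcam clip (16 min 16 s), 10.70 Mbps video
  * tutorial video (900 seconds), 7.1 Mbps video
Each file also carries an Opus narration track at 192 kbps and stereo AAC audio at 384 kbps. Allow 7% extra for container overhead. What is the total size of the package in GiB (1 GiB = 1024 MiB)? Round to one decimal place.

5.2 GiB

Audio total: 192 + 384 = 576 kbps = 0.576 Mbps.
music video: 15.876 Mbps × 300 s × 1.07 = 5096.2 Mb
Twitch VOD: 3.946 Mbps × 4320 s × 1.07 = 18240.0 Mb
animated explainer: 7.076 Mbps × 300 s × 1.07 = 2271.4 Mb
dashcam clip: 11.276 Mbps × 976 s × 1.07 = 11775.8 Mb
tutorial video: 7.676 Mbps × 900 s × 1.07 = 7392.0 Mb
Total: 44775.3 Mb = 5596.9 MB.
= 5.213 GiB.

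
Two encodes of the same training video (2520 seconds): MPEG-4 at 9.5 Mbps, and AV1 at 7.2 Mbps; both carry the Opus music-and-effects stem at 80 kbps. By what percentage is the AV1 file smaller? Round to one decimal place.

24.0%

Audio: 80 kbps = 0.080 Mbps.
MPEG-4: 9.580 Mbps × 2520 s = 24141.6 Mb = 3.018 GB.
AV1: 7.280 Mbps × 2520 s = 18345.6 Mb = 2.293 GB.
Reduction: (1 − 2.293/3.018) × 100 = 24.01%.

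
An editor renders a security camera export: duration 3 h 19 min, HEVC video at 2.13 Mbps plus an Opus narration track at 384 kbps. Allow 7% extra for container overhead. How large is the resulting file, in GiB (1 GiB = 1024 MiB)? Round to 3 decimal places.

3 h 19 min = 199 min = 11940 s
Audio: 384 kbps = 0.384 Mbps.
Total bitrate: 2.13 + 0.384 = 2.514 Mbps.
Stream data: 2.514 Mbps × 11940 s = 30017.2 Mb.
With 7% container overhead: ×1.07.
32,118 Mb = 4,014,795,150 bytes ÷ 1,073,741,824 = 3.739 GiB.

3.739 GiB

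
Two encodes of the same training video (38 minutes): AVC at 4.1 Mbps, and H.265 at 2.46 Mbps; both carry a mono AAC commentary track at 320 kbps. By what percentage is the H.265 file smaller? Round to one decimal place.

37.1%

38 min = 2280 s
Audio: 320 kbps = 0.320 Mbps.
AVC: 4.420 Mbps × 2280 s = 10077.6 Mb = 1.173 GiB.
H.265: 2.780 Mbps × 2280 s = 6338.4 Mb = 0.738 GiB.
Reduction: (1 − 0.738/1.173) × 100 = 37.10%.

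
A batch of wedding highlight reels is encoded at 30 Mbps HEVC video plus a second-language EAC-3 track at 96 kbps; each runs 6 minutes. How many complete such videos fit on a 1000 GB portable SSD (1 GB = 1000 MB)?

6 min = 360 s
Audio: 96 kbps = 0.096 Mbps.
Total bitrate: 30.096 Mbps.
Per item: 30.096 Mbps × 360 s = 10,835 Mb = 1,354 MB.
Capacity: 1000 GB = 8,000,000 Mb; 738.38 items → 738 complete.

738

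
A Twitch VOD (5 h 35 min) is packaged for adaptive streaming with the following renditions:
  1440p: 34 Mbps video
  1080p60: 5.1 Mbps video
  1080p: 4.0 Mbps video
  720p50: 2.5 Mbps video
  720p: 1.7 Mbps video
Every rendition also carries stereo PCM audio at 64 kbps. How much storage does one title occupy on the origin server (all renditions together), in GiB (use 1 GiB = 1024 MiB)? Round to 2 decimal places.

111.43 GiB

5 h 35 min = 335 min = 20100 s
Audio: 64 kbps = 0.064 Mbps.
Sum of rendition bitrates: (34+0.064) + (5.1+0.064) + (4.0+0.064) + (2.5+0.064) + (1.7+0.064) = 47.620 Mbps.
× 20100 s = 957,162 Mb = 119,645 MB = 111.4 GiB.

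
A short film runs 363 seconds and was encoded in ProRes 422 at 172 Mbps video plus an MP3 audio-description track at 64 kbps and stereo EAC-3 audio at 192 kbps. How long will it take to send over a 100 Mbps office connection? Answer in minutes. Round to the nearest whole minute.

10 minutes

Audio total: 64 + 192 = 256 kbps = 0.256 Mbps.
Total bitrate: 172.256 Mbps.
File: 172.256 Mbps × 363 s = 62528.9 Mb.
At 100 Mbps: 62528.9 / 100 = 625.3 s ≈ 10.4 minutes.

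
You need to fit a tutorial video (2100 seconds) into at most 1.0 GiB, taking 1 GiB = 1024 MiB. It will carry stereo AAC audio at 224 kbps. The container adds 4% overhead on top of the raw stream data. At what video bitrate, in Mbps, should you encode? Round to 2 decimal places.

Budget: 1.0 GiB = 8589.9 Mb.
Stream payload after overhead: 8589.9 / 1.04 = 8259.6 Mb.
Total bitrate budget: 8259.6 Mb / 2100 s = 3.933 Mbps.
Audio: 224 kbps = 0.224 Mbps.
Video: 3.933 − 0.224 = 3.709 Mbps.

3.71 Mbps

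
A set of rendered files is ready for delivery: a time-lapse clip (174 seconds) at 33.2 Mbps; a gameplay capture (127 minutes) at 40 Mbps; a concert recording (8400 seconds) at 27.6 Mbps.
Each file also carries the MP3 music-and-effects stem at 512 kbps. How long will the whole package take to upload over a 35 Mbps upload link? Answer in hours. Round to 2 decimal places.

4.37 hours

Audio: 512 kbps = 0.512 Mbps.
time-lapse clip: 33.712 Mbps × 174 s = 5865.9 Mb
gameplay capture: 40.512 Mbps × 7620 s = 308701.4 Mb
concert recording: 28.112 Mbps × 8400 s = 236140.8 Mb
Total: 550708.1 Mb = 68838.5 MB.
At 35 Mbps: 550708.1 / 35 = 15735 s ≈ 4.37 hours.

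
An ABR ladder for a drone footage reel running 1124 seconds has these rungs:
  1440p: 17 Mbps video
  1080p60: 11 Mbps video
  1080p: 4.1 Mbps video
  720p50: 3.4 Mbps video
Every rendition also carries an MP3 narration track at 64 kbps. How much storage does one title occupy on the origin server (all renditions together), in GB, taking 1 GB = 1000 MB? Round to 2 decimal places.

5.02 GB

Audio: 64 kbps = 0.064 Mbps.
Sum of rendition bitrates: (17+0.064) + (11+0.064) + (4.1+0.064) + (3.4+0.064) = 35.756 Mbps.
× 1124 s = 40,190 Mb = 5,024 MB = 5.024 GB.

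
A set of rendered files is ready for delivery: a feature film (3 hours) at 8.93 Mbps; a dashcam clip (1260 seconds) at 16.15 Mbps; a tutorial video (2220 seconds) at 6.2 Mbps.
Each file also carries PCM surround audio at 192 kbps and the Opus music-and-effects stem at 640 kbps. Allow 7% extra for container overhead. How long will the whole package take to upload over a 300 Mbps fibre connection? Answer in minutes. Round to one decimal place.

Audio total: 192 + 640 = 832 kbps = 0.832 Mbps.
feature film: 9.762 Mbps × 10800 s × 1.07 = 112809.7 Mb
dashcam clip: 16.982 Mbps × 1260 s × 1.07 = 22895.1 Mb
tutorial video: 7.032 Mbps × 2220 s × 1.07 = 16703.8 Mb
Total: 152408.6 Mb = 19051.1 MB.
At 300 Mbps: 152408.6 / 300 = 508 s ≈ 8.47 minutes.

8.5 minutes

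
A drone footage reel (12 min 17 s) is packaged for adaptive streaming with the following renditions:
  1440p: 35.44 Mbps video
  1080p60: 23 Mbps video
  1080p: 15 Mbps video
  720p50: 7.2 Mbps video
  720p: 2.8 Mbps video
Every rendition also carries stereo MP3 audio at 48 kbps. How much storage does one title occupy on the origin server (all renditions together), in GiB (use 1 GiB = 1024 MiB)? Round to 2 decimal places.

7.18 GiB

12 min 17 s = 737 s
Audio: 48 kbps = 0.048 Mbps.
Sum of rendition bitrates: (35.44+0.048) + (23+0.048) + (15+0.048) + (7.2+0.048) + (2.8+0.048) = 83.680 Mbps.
× 737 s = 61,672 Mb = 7,709 MB = 7.180 GiB.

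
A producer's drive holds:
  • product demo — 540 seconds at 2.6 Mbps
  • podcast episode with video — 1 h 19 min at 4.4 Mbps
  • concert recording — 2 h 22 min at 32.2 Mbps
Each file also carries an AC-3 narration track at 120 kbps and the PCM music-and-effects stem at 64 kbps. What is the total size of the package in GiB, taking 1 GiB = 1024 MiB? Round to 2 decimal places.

34.82 GiB

Audio total: 120 + 64 = 184 kbps = 0.184 Mbps.
product demo: 2.784 Mbps × 540 s = 1503.4 Mb
podcast episode with video: 4.584 Mbps × 4740 s = 21728.2 Mb
concert recording: 32.384 Mbps × 8520 s = 275911.7 Mb
Total: 299143.2 Mb = 37392.9 MB.
= 34.82 GiB.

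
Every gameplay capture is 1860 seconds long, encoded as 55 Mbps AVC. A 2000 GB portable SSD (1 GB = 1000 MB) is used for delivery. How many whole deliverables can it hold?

Per item: 55.000 Mbps × 1860 s = 102,300 Mb = 12,788 MB.
Capacity: 2000 GB = 16,000,000 Mb; 156.40 items → 156 complete.

156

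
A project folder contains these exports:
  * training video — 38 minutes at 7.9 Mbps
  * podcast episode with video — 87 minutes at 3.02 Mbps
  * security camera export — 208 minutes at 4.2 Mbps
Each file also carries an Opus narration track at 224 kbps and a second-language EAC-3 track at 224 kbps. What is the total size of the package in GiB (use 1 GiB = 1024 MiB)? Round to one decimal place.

11.1 GiB

Audio total: 224 + 224 = 448 kbps = 0.448 Mbps.
training video: 8.348 Mbps × 2280 s = 19033.4 Mb
podcast episode with video: 3.468 Mbps × 5220 s = 18103.0 Mb
security camera export: 4.648 Mbps × 12480 s = 58007.0 Mb
Total: 95143.4 Mb = 11892.9 MB.
= 11.08 GiB.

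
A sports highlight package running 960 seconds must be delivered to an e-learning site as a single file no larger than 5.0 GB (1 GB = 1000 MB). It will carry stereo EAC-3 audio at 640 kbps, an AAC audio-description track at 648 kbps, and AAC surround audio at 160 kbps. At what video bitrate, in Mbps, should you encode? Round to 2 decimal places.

Budget: 5.0 GB = 40000.0 Mb.
Total bitrate budget: 40000.0 Mb / 960 s = 41.667 Mbps.
Audio total: 640 + 648 + 160 = 1448 kbps = 1.448 Mbps.
Video: 41.667 − 1.448 = 40.219 Mbps.

40.22 Mbps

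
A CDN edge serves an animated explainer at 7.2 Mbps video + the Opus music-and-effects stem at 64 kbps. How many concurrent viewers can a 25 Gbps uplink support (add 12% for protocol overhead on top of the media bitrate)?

3072

Audio: 64 kbps = 0.064 Mbps.
Per-viewer media rate: 7.264 Mbps.
On the wire with 12% overhead: 8.136 Mbps.
25 Gbps = 25,000 Mbps; 25,000 / 8.136 = 3072.88 → 3072 viewers.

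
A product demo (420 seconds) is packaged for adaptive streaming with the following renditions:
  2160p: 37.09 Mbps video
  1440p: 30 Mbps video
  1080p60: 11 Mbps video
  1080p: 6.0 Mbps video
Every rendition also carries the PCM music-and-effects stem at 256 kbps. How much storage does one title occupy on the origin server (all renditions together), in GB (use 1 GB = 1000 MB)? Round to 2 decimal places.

4.47 GB

Audio: 256 kbps = 0.256 Mbps.
Sum of rendition bitrates: (37.09+0.256) + (30+0.256) + (11+0.256) + (6.0+0.256) = 85.114 Mbps.
× 420 s = 35,748 Mb = 4,468 MB = 4.468 GB.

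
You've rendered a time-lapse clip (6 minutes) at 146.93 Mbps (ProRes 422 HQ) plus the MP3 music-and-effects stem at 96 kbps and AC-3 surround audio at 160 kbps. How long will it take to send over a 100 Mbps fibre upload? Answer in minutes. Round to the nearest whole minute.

9 minutes

6 min = 360 s
Audio total: 96 + 160 = 256 kbps = 0.256 Mbps.
Total bitrate: 147.186 Mbps.
File: 147.186 Mbps × 360 s = 52987.0 Mb.
At 100 Mbps: 52987.0 / 100 = 529.9 s ≈ 8.83 minutes.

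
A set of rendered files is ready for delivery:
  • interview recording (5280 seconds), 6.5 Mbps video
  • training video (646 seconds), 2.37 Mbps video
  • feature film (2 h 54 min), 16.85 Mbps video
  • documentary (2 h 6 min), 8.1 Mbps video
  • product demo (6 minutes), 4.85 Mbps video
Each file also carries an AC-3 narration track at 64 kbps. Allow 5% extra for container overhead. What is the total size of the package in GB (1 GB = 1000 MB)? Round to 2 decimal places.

Audio: 64 kbps = 0.064 Mbps.
interview recording: 6.564 Mbps × 5280 s × 1.05 = 36390.8 Mb
training video: 2.434 Mbps × 646 s × 1.05 = 1651.0 Mb
feature film: 16.914 Mbps × 10440 s × 1.05 = 185411.3 Mb
documentary: 8.164 Mbps × 7560 s × 1.05 = 64805.8 Mb
product demo: 4.914 Mbps × 360 s × 1.05 = 1857.5 Mb
Total: 290116.4 Mb = 36264.5 MB.
= 36.26 GB.

36.26 GB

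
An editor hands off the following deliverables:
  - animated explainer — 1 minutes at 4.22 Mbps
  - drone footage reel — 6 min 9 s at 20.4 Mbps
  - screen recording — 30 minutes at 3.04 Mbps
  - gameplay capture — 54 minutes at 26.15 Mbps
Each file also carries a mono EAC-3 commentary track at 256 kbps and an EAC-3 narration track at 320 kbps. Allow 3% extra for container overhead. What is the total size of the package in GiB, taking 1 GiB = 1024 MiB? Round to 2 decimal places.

12.13 GiB

Audio total: 256 + 320 = 576 kbps = 0.576 Mbps.
animated explainer: 4.796 Mbps × 60 s × 1.03 = 296.4 Mb
drone footage reel: 20.976 Mbps × 369 s × 1.03 = 7972.3 Mb
screen recording: 3.616 Mbps × 1800 s × 1.03 = 6704.1 Mb
gameplay capture: 26.726 Mbps × 3240 s × 1.03 = 89190.0 Mb
Total: 104162.8 Mb = 13020.4 MB.
= 12.13 GiB.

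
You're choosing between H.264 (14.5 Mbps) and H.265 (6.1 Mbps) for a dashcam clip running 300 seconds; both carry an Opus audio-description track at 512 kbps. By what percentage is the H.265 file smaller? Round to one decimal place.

56.0%

Audio: 512 kbps = 0.512 Mbps.
H.264: 15.012 Mbps × 300 s = 4503.6 Mb = 0.563 GB.
H.265: 6.612 Mbps × 300 s = 1983.6 Mb = 0.248 GB.
Reduction: (1 − 0.248/0.563) × 100 = 55.96%.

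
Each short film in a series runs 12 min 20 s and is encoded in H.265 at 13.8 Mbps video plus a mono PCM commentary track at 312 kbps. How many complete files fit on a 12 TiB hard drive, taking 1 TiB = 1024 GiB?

10107

12 min 20 s = 740 s
Audio: 312 kbps = 0.312 Mbps.
Total bitrate: 14.112 Mbps.
Per item: 14.112 Mbps × 740 s = 10,443 Mb = 1,305 MB.
Capacity: 12 TiB = 105,553,116 Mb; 10107.66 items → 10107 complete.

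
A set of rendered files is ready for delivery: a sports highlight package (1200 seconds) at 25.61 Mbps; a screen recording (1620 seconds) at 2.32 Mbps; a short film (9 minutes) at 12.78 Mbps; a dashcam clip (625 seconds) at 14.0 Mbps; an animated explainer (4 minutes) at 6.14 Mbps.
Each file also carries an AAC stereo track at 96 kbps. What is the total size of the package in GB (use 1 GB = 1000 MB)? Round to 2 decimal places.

Audio: 96 kbps = 0.096 Mbps.
sports highlight package: 25.706 Mbps × 1200 s = 30847.2 Mb
screen recording: 2.416 Mbps × 1620 s = 3913.9 Mb
short film: 12.876 Mbps × 540 s = 6953.0 Mb
dashcam clip: 14.096 Mbps × 625 s = 8810.0 Mb
animated explainer: 6.236 Mbps × 240 s = 1496.6 Mb
Total: 52020.8 Mb = 6502.6 MB.
= 6.503 GB.

6.50 GB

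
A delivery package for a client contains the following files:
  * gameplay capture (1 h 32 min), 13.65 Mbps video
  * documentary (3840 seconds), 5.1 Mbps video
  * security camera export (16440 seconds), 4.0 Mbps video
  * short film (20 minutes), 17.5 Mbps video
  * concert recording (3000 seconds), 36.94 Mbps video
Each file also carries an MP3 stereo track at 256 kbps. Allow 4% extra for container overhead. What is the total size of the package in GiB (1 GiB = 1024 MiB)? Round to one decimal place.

36.3 GiB

Audio: 256 kbps = 0.256 Mbps.
gameplay capture: 13.906 Mbps × 5520 s × 1.04 = 79831.6 Mb
documentary: 5.356 Mbps × 3840 s × 1.04 = 21389.7 Mb
security camera export: 4.256 Mbps × 16440 s × 1.04 = 72767.4 Mb
short film: 17.756 Mbps × 1200 s × 1.04 = 22159.5 Mb
concert recording: 37.196 Mbps × 3000 s × 1.04 = 116051.5 Mb
Total: 312199.7 Mb = 39025.0 MB.
= 36.34 GiB.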